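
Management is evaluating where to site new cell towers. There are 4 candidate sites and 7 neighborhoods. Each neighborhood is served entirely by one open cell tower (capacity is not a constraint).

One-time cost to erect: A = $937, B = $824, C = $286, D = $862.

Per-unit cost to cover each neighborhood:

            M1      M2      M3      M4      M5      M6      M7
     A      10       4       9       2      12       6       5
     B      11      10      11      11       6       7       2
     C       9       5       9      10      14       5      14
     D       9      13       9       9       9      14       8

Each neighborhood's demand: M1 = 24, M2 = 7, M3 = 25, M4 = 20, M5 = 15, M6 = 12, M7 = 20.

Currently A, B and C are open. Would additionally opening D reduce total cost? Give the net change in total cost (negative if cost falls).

No — net change +862 (cost rises by 862).

Current service cost with {A, B, C}: 699.
Adding D: each neighborhood re-picks its cheapest; new service cost 699, saving 0.
Extra fixed cost: 862. Net change = 862 − 0 = 862.
(Totals: 2746 → 3608.)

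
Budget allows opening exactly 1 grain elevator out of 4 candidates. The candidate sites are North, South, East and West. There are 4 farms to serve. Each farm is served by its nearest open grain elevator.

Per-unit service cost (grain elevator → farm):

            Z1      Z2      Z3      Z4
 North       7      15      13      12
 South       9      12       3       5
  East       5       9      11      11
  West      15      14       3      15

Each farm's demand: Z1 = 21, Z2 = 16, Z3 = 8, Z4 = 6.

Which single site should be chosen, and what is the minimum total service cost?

Choose East only; total service cost 403.

With exactly 1 open, each farm uses its cheapest among the chosen.
{East}: Z1→East 5·21=105, Z2→East 9·16=144, Z3→East 11·8=88, Z4→East 11·6=66. Service cost 403.
{South}: service cost 435
{North}: service cost 563
Among all 4 size-1 choices, {East} is lowest.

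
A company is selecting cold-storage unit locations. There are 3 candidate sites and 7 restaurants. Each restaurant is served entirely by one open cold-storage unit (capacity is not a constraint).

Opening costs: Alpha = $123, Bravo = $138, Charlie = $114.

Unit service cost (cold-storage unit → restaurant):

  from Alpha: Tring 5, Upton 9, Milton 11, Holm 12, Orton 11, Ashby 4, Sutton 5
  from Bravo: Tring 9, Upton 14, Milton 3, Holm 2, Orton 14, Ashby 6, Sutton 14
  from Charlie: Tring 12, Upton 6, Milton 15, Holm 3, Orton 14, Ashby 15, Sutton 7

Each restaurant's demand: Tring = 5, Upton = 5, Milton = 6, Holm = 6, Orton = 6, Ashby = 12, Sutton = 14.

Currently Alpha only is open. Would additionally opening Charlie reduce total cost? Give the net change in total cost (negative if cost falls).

Current service cost with {Alpha}: 392.
Adding Charlie: each restaurant re-picks its cheapest; new service cost 323, saving 69.
Extra fixed cost: 114. Net change = 114 − 69 = 45.
(Totals: 515 → 560.)

No — net change +45 (cost rises by 45).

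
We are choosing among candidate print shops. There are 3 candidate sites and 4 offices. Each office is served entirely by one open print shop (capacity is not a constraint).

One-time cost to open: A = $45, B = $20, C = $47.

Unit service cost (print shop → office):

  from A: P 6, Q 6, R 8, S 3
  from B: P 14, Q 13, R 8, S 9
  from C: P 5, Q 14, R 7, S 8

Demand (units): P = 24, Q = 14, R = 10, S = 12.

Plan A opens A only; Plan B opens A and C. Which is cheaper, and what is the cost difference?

Plan A: {A}: P→A 6·24=144, Q→A 6·14=84, R→A 8·10=80, S→A 3·12=36. Service 344; fixed 45; total 389.
Plan B: {A, C}: P→C 5·24=120, Q→A 6·14=84, R→C 7·10=70, S→A 3·12=36. Service 310; fixed 92; total 402.
Difference: |389 − 402| = 13.

Plan A is cheaper by 13.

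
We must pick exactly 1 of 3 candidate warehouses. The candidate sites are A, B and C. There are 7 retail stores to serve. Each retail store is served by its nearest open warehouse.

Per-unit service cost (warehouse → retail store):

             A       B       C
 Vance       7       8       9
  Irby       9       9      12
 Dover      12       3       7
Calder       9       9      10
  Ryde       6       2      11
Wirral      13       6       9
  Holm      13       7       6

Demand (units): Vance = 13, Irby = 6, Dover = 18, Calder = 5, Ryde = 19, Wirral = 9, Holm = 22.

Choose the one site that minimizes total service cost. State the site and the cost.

Choose B only; total service cost 503.

With exactly 1 open, each retail store uses its cheapest among the chosen.
{B}: Vance→B 8·13=104, Irby→B 9·6=54, Dover→B 3·18=54, Calder→B 9·5=45, Ryde→B 2·19=38, Wirral→B 6·9=54, Holm→B 7·22=154. Service cost 503.
{C}: service cost 787
{A}: service cost 923
Among all 3 size-1 choices, {B} is lowest.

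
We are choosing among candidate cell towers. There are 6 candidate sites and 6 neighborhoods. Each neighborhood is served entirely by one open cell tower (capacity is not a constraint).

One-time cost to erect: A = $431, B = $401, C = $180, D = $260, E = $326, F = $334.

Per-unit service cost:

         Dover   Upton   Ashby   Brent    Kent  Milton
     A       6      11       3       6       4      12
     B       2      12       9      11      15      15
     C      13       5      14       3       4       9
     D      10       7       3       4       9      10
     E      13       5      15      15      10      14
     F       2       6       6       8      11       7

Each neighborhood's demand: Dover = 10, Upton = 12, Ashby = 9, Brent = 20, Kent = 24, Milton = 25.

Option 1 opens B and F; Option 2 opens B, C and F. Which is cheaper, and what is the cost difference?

Option 1: {B, F}: Dover→B 2·10=20, Upton→F 6·12=72, Ashby→F 6·9=54, Brent→F 8·20=160, Kent→F 11·24=264, Milton→F 7·25=175. Service 745; fixed 735; total 1480.
Option 2: {B, C, F}: Dover→B 2·10=20, Upton→C 5·12=60, Ashby→F 6·9=54, Brent→C 3·20=60, Kent→C 4·24=96, Milton→F 7·25=175. Service 465; fixed 915; total 1380.
Difference: |1480 − 1380| = 100.

Option 2 is cheaper by 100.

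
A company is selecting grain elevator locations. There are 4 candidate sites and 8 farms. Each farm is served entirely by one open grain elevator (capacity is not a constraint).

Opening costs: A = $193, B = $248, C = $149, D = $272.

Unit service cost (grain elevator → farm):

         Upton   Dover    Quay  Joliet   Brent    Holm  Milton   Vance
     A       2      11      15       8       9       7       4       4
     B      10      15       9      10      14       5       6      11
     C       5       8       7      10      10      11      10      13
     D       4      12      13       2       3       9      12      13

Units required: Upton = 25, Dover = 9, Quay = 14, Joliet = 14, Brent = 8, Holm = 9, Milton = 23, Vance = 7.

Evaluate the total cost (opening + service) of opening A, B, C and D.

Total cost: 1299

Each farm is assigned to its cheapest site among the open ones.
{A, B, C, D}: Upton→A 2·25=50, Dover→C 8·9=72, Quay→C 7·14=98, Joliet→D 2·14=28, Brent→D 3·8=24, Holm→B 5·9=45, Milton→A 4·23=92, Vance→A 4·7=28. Service 437; fixed 862; total 1299.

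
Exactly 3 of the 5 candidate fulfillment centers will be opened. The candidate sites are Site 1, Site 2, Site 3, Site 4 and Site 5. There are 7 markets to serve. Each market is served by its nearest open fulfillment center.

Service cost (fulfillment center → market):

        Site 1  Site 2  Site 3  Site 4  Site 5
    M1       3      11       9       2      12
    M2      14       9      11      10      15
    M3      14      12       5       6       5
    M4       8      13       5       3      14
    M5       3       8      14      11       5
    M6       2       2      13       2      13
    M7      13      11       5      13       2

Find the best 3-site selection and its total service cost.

Choose Site 1, Site 4 and Site 5; total service cost 27.

With exactly 3 open, each market uses its cheapest among the chosen.
{Site 1, Site 4, Site 5}: M1→Site 4 2, M2→Site 4 10, M3→Site 5 5, M4→Site 4 3, M5→Site 1 3, M6→Site 1 2, M7→Site 5 2. Service cost 27.
{Site 2, Site 4, Site 5}: service cost 28
{Site 3, Site 4, Site 5}: service cost 29
Among all 10 size-3 choices, {Site 1, Site 4, Site 5} is lowest.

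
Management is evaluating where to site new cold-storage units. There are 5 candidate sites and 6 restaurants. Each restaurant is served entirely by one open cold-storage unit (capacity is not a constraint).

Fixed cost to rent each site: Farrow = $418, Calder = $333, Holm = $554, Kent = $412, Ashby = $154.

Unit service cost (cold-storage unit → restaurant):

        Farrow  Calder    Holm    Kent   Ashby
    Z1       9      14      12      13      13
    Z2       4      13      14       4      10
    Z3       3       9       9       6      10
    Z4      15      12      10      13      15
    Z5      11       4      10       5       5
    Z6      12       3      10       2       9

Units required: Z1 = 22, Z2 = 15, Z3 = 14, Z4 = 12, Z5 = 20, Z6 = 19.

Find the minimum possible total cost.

Minimum total cost: 1136

For any fixed open set, each restaurant goes to its cheapest open site; total = fixed + service.
{Kent}: Z1→Kent 13·22=286, Z2→Kent 4·15=60, Z3→Kent 6·14=84, Z4→Kent 13·12=156, Z5→Kent 5·20=100, Z6→Kent 2·19=38. Service 724; fixed 412; total 1136.
{Ashby}: service 1027 + fixed 154 = 1181
{Calder}: service 910 + fixed 333 = 1243
{Farrow, Calder, Holm, Kent, Ashby}: Z1→Farrow 9·22=198, Z2→Farrow 4·15=60, Z3→Farrow 3·14=42, Z4→Holm 10·12=120, Z5→Calder 4·20=80, Z6→Kent 2·19=38. Service 538; fixed 1871; total 2409.
No other subset beats 1136.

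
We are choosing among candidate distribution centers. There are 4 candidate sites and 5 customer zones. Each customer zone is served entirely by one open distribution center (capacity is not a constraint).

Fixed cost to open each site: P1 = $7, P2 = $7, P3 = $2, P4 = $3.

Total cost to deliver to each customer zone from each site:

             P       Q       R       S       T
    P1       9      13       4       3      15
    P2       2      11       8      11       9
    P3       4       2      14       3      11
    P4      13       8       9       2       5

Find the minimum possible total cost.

Minimum total cost: 27

For any fixed open set, each customer zone goes to its cheapest open site; total = fixed + service.
{P3, P4}: P→P3 4, Q→P3 2, R→P4 9, S→P4 2, T→P4 5. Service 22; fixed 5; total 27.
{P1, P3, P4}: P→P3 4, Q→P3 2, R→P1 4, S→P4 2, T→P4 5. Service 17; fixed 12; total 29.
{P2, P3, P4}: service 19 + fixed 12 = 31
{P1, P2, P3, P4}: service 15 + fixed 19 = 34
(All 15 nonempty subsets were checked; P3 and P4 is lowest.)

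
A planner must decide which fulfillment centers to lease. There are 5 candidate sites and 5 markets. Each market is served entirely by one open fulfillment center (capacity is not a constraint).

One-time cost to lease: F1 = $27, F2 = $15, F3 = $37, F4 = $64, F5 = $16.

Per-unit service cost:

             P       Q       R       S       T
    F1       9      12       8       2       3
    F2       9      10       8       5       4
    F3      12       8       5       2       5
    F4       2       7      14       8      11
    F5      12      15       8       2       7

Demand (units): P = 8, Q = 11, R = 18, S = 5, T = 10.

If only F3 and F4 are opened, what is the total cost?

Total cost: 344

Each market is assigned to its cheapest site among the open ones.
{F3, F4}: P→F4 2·8=16, Q→F4 7·11=77, R→F3 5·18=90, S→F3 2·5=10, T→F3 5·10=50. Service 243; fixed 101; total 344.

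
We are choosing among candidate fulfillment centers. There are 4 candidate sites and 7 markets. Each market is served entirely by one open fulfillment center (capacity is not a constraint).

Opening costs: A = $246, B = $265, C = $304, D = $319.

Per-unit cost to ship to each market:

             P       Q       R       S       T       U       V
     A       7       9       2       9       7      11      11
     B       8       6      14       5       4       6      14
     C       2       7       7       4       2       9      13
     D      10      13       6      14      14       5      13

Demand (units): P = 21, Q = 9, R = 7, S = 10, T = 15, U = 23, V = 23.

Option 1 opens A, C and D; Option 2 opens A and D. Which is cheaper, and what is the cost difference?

Option 1: {A, C, D}: P→C 2·21=42, Q→C 7·9=63, R→A 2·7=14, S→C 4·10=40, T→C 2·15=30, U→D 5·23=115, V→A 11·23=253. Service 557; fixed 869; total 1426.
Option 2: {A, D}: P→A 7·21=147, Q→A 9·9=81, R→A 2·7=14, S→A 9·10=90, T→A 7·15=105, U→D 5·23=115, V→A 11·23=253. Service 805; fixed 565; total 1370.
Difference: |1426 − 1370| = 56.

Option 2 is cheaper by 56.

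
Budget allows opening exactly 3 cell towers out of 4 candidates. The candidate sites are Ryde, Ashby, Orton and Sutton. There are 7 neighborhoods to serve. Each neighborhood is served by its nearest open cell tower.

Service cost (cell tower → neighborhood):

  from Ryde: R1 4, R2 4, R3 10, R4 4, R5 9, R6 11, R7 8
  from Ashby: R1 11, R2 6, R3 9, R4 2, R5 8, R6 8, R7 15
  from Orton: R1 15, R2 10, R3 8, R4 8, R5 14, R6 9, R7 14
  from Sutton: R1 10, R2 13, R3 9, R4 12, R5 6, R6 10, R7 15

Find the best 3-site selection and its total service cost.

Choose Ryde, Ashby and Sutton; total service cost 41.

With exactly 3 open, each neighborhood uses its cheapest among the chosen.
{Ryde, Ashby, Sutton}: R1→Ryde 4, R2→Ryde 4, R3→Ashby 9, R4→Ashby 2, R5→Sutton 6, R6→Ashby 8, R7→Ryde 8. Service cost 41.
{Ryde, Ashby, Orton}: service cost 42
{Ryde, Orton, Sutton}: service cost 43
Among all 4 size-3 choices, {Ryde, Ashby, Sutton} is lowest.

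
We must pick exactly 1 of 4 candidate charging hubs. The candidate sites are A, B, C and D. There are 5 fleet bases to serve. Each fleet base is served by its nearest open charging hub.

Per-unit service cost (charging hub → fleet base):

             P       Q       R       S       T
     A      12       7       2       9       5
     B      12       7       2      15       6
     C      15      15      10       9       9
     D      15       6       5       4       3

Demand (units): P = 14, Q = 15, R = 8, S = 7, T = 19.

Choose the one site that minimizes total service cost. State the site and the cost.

Choose D only; total service cost 425.

With exactly 1 open, each fleet base uses its cheapest among the chosen.
{D}: P→D 15·14=210, Q→D 6·15=90, R→D 5·8=40, S→D 4·7=28, T→D 3·19=57. Service cost 425.
{A}: service cost 447
{B}: service cost 508
Among all 4 size-1 choices, {D} is lowest.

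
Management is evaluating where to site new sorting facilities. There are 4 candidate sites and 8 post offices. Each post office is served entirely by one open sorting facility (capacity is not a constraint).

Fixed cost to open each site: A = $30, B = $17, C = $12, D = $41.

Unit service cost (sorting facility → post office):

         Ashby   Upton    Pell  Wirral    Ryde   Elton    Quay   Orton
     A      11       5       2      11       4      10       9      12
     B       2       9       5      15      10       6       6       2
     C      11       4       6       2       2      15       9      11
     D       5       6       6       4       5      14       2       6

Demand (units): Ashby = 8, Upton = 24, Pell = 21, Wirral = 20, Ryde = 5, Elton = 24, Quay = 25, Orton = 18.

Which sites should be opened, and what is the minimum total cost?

Open A, B, C and D; minimum total cost 534.

For any fixed open set, each post office goes to its cheapest open site; total = fixed + service.
{A, B, C, D}: Ashby→B 2·8=16, Upton→C 4·24=96, Pell→A 2·21=42, Wirral→C 2·20=40, Ryde→C 2·5=10, Elton→B 6·24=144, Quay→D 2·25=50, Orton→B 2·18=36. Service 434; fixed 100; total 534.
{B, C, D}: service 497 + fixed 70 = 567
{A, B, C}: Ashby→B 2·8=16, Upton→C 4·24=96, Pell→A 2·21=42, Wirral→C 2·20=40, Ryde→C 2·5=10, Elton→B 6·24=144, Quay→B 6·25=150, Orton→B 2·18=36. Service 534; fixed 59; total 593.
{C}: service 1143 + fixed 12 = 1155
No other subset beats 534.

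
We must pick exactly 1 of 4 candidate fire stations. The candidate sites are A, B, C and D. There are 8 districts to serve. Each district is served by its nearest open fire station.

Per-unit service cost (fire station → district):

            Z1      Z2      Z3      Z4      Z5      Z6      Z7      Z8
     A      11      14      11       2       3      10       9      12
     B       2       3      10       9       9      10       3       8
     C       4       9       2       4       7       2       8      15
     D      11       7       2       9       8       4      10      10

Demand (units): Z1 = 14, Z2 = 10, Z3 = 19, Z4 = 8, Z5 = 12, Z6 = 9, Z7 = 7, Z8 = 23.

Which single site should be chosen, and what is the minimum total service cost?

With exactly 1 open, each district uses its cheapest among the chosen.
{C}: Z1→C 4·14=56, Z2→C 9·10=90, Z3→C 2·19=38, Z4→C 4·8=32, Z5→C 7·12=84, Z6→C 2·9=18, Z7→C 8·7=56, Z8→C 15·23=345. Service cost 719.
{B}: service cost 723
{D}: service cost 766
Among all 4 size-1 choices, {C} is lowest.

Choose C only; total service cost 719.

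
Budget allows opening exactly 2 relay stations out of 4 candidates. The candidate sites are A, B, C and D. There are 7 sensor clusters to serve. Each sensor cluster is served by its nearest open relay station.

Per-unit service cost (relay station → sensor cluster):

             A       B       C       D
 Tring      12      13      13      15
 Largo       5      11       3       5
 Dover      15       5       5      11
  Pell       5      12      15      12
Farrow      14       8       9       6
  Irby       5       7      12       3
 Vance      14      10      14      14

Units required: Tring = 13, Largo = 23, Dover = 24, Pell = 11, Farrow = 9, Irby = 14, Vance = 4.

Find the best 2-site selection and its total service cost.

Choose A and C; total service cost 607.

With exactly 2 open, each sensor cluster uses its cheapest among the chosen.
{A, C}: Tring→A 12·13=156, Largo→C 3·23=69, Dover→C 5·24=120, Pell→A 5·11=55, Farrow→C 9·9=81, Irby→A 5·14=70, Vance→A 14·4=56. Service cost 607.
{A, B}: service cost 628
{C, D}: service cost 642
Among all 6 size-2 choices, {A, C} is lowest.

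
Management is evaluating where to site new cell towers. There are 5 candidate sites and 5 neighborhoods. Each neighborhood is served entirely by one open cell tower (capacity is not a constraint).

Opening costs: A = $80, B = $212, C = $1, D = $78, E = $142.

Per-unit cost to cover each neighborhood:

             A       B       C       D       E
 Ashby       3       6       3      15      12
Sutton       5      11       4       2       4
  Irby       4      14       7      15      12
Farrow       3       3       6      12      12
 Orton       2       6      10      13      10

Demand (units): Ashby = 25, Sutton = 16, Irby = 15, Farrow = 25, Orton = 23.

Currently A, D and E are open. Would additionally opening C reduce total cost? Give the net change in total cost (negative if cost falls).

Current service cost with {A, D, E}: 288.
Adding C: each neighborhood re-picks its cheapest; new service cost 288, saving 0.
Extra fixed cost: 1. Net change = 1 − 0 = 1.
(Totals: 588 → 589.)

No — net change +1 (cost rises by 1).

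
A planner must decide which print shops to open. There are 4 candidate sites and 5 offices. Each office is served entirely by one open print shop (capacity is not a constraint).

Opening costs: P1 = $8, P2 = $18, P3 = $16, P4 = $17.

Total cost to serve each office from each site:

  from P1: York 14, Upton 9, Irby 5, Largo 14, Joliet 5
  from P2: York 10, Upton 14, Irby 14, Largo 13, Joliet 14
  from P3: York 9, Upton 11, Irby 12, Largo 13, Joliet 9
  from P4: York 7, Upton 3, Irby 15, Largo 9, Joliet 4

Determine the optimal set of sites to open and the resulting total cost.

For any fixed open set, each office goes to its cheapest open site; total = fixed + service.
{P1, P4}: York→P4 7, Upton→P4 3, Irby→P1 5, Largo→P4 9, Joliet→P4 4. Service 28; fixed 25; total 53.
{P1}: service 47 + fixed 8 = 55
{P4}: service 38 + fixed 17 = 55
{P1, P2, P3, P4}: service 28 + fixed 59 = 87
No other subset beats 53.

Open P1 and P4; minimum total cost 53.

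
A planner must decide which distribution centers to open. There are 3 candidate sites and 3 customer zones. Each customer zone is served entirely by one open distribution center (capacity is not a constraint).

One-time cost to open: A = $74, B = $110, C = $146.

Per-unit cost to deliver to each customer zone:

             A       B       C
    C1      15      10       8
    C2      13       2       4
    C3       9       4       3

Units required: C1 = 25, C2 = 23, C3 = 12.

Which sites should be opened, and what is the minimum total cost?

For any fixed open set, each customer zone goes to its cheapest open site; total = fixed + service.
{B}: C1→B 10·25=250, C2→B 2·23=46, C3→B 4·12=48. Service 344; fixed 110; total 454.
{C}: C1→C 8·25=200, C2→C 4·23=92, C3→C 3·12=36. Service 328; fixed 146; total 474.
{A, B}: C1→B 10·25=250, C2→B 2·23=46, C3→B 4·12=48. Service 344; fixed 184; total 528.
{A, B, C}: C1→C 8·25=200, C2→B 2·23=46, C3→C 3·12=36. Service 282; fixed 330; total 612.
No other subset beats 454.

Open B only; minimum total cost 454.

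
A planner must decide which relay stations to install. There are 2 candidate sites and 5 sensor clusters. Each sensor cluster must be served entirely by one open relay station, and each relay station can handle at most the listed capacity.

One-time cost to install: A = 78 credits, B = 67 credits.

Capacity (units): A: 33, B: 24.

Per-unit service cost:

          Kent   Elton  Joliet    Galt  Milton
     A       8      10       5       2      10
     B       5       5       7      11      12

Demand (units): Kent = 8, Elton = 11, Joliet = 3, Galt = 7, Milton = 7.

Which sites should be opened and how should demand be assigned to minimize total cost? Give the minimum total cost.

Minimum total cost: 339

Open {A, B}: Kent→B 5·8=40, Elton→B 5·11=55, Joliet→A 5·3=15, Galt→A 2·7=14, Milton→A 10·7=70.
Loads: A carries 17/33, B carries 19/24. Service 194; fixed 145; total 339.
Next best feasible plan costs 345.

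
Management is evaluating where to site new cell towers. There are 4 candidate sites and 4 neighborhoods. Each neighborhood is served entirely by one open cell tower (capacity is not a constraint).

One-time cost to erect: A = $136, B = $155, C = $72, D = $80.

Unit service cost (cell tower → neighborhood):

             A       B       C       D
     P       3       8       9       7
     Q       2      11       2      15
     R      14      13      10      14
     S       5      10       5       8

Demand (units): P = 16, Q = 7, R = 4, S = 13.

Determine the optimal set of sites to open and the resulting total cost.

For any fixed open set, each neighborhood goes to its cheapest open site; total = fixed + service.
{A}: P→A 3·16=48, Q→A 2·7=14, R→A 14·4=56, S→A 5·13=65. Service 183; fixed 136; total 319.
{C}: service 263 + fixed 72 = 335
{A, C}: P→A 3·16=48, Q→A 2·7=14, R→C 10·4=40, S→A 5·13=65. Service 167; fixed 208; total 375.
{A, B, C, D}: P→A 3·16=48, Q→A 2·7=14, R→C 10·4=40, S→A 5·13=65. Service 167; fixed 443; total 610.
No other subset beats 319.

Open A only; minimum total cost 319.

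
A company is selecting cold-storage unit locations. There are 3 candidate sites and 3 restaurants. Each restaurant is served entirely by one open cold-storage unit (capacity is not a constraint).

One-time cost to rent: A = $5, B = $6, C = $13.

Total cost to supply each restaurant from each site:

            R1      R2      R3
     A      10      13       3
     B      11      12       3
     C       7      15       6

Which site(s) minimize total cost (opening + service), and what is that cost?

Open A only; minimum total cost 31.

For any fixed open set, each restaurant goes to its cheapest open site; total = fixed + service.
{A}: R1→A 10, R2→A 13, R3→A 3. Service 26; fixed 5; total 31.
{B}: service 26 + fixed 6 = 32
{A, B}: service 25 + fixed 11 = 36
{A, B, C}: service 22 + fixed 24 = 46
No other subset beats 31.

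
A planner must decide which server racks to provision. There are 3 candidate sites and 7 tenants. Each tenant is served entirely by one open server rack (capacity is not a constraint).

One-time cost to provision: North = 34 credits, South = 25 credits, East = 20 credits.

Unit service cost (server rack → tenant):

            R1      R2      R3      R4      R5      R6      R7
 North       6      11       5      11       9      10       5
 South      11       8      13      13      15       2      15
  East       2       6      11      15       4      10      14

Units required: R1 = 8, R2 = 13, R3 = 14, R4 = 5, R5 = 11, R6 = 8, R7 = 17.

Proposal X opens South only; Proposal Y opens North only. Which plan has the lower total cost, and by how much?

Proposal Y is cheaper by 286.

Proposal X: {South}: R1→South 11·8=88, R2→South 8·13=104, R3→South 13·14=182, R4→South 13·5=65, R5→South 15·11=165, R6→South 2·8=16, R7→South 15·17=255. Service 875; fixed 25; total 900.
Proposal Y: {North}: R1→North 6·8=48, R2→North 11·13=143, R3→North 5·14=70, R4→North 11·5=55, R5→North 9·11=99, R6→North 10·8=80, R7→North 5·17=85. Service 580; fixed 34; total 614.
Difference: |900 − 614| = 286.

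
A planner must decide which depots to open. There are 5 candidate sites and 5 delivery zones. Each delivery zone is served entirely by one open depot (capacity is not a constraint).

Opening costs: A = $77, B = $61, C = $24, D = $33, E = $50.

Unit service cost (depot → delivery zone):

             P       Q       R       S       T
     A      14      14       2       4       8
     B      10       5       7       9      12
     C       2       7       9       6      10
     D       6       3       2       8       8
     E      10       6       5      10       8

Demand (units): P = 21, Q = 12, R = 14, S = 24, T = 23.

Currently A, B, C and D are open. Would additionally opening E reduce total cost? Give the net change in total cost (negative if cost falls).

No — net change +50 (cost rises by 50).

Current service cost with {A, B, C, D}: 386.
Adding E: each delivery zone re-picks its cheapest; new service cost 386, saving 0.
Extra fixed cost: 50. Net change = 50 − 0 = 50.
(Totals: 581 → 631.)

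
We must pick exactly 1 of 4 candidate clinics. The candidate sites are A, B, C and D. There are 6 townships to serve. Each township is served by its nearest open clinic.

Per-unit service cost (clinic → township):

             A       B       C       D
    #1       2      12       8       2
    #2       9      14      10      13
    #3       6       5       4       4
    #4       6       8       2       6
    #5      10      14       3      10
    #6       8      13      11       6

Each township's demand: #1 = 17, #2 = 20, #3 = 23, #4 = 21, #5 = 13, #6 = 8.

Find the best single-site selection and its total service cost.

Choose C only; total service cost 597.

With exactly 1 open, each township uses its cheapest among the chosen.
{C}: #1→C 8·17=136, #2→C 10·20=200, #3→C 4·23=92, #4→C 2·21=42, #5→C 3·13=39, #6→C 11·8=88. Service cost 597.
{A}: service cost 672
{D}: service cost 690
Among all 4 size-1 choices, {C} is lowest.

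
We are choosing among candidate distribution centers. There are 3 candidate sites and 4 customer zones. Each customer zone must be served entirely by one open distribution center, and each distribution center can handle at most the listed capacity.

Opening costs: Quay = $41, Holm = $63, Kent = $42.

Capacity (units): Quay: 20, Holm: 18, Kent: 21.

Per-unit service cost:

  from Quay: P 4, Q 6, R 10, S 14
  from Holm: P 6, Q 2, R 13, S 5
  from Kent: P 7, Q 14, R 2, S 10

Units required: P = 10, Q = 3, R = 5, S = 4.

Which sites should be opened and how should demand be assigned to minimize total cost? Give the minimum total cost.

Open {Quay, Kent}: P→Quay 4·10=40, Q→Quay 6·3=18, R→Kent 2·5=10, S→Kent 10·4=40.
Loads: Quay carries 13/20, Kent carries 9/21. Service 108; fixed 83; total 191.
Next best feasible plan costs 201.

Minimum total cost: 191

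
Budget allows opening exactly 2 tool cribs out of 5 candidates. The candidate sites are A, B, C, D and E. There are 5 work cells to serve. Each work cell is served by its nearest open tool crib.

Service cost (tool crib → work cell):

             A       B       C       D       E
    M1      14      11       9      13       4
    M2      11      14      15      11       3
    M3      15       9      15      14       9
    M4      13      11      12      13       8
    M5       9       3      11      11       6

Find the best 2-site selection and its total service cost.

With exactly 2 open, each work cell uses its cheapest among the chosen.
{B, E}: M1→E 4, M2→E 3, M3→B 9, M4→E 8, M5→B 3. Service cost 27.
{A, E}: service cost 30
{C, E}: service cost 30
Among all 10 size-2 choices, {B, E} is lowest.

Choose B and E; total service cost 27.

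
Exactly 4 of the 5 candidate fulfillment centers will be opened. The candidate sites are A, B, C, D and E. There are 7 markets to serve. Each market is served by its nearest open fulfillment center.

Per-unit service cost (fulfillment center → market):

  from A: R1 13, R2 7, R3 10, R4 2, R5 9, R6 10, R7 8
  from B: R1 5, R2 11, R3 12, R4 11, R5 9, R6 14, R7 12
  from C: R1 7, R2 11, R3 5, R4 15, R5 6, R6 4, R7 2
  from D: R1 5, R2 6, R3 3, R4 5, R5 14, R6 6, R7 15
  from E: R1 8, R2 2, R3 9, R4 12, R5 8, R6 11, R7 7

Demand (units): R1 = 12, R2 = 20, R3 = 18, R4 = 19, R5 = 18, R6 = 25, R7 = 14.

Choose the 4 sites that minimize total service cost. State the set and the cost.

Choose A, C, D and E; total service cost 428.

With exactly 4 open, each market uses its cheapest among the chosen.
{A, C, D, E}: R1→D 5·12=60, R2→E 2·20=40, R3→D 3·18=54, R4→A 2·19=38, R5→C 6·18=108, R6→C 4·25=100, R7→C 2·14=28. Service cost 428.
{A, B, C, E}: service cost 464
{B, C, D, E}: service cost 485
Among all 5 size-4 choices, {A, C, D, E} is lowest.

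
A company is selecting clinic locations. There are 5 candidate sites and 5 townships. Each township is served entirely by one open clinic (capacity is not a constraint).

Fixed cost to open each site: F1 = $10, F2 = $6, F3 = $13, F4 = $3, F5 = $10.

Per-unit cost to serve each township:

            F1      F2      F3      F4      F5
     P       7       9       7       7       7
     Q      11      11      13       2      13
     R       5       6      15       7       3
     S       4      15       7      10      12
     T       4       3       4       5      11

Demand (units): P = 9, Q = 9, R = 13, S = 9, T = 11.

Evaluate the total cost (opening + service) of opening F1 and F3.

Total cost: 330

Each township is assigned to its cheapest site among the open ones.
{F1, F3}: P→F1 7·9=63, Q→F1 11·9=99, R→F1 5·13=65, S→F1 4·9=36, T→F1 4·11=44. Service 307; fixed 23; total 330.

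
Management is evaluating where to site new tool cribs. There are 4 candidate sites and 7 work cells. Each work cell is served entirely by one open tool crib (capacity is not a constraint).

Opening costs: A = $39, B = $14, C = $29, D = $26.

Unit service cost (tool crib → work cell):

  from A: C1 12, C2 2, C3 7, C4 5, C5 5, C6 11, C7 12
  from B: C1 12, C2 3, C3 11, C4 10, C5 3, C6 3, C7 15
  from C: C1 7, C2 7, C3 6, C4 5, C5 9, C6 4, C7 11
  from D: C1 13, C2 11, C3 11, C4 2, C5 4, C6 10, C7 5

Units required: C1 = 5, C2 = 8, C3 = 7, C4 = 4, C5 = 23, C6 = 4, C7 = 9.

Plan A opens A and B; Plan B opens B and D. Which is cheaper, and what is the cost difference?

Plan A: {A, B}: C1→A 12·5=60, C2→A 2·8=16, C3→A 7·7=49, C4→A 5·4=20, C5→B 3·23=69, C6→B 3·4=12, C7→A 12·9=108. Service 334; fixed 53; total 387.
Plan B: {B, D}: C1→B 12·5=60, C2→B 3·8=24, C3→B 11·7=77, C4→D 2·4=8, C5→B 3·23=69, C6→B 3·4=12, C7→D 5·9=45. Service 295; fixed 40; total 335.
Difference: |387 − 335| = 52.

Plan B is cheaper by 52.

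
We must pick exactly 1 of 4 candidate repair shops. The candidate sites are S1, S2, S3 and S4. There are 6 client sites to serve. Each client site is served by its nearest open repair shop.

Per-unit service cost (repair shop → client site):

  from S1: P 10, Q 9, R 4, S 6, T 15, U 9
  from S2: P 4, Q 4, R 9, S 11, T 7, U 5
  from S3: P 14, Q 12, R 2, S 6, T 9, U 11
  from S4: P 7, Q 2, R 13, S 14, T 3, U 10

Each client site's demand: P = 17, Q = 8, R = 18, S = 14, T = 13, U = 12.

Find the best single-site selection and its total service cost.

Choose S2 only; total service cost 567.

With exactly 1 open, each client site uses its cheapest among the chosen.
{S2}: P→S2 4·17=68, Q→S2 4·8=32, R→S2 9·18=162, S→S2 11·14=154, T→S2 7·13=91, U→S2 5·12=60. Service cost 567.
{S1}: service cost 701
{S3}: service cost 703
Among all 4 size-1 choices, {S2} is lowest.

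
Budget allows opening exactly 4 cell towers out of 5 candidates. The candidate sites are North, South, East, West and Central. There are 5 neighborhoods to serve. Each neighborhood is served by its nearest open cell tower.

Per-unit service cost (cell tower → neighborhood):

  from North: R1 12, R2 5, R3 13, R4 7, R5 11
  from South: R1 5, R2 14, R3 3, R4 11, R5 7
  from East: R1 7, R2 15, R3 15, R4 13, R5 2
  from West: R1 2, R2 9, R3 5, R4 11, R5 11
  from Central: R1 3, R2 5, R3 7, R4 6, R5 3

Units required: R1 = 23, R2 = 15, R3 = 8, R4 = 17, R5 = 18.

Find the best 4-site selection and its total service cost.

With exactly 4 open, each neighborhood uses its cheapest among the chosen.
{South, East, West, Central}: R1→West 2·23=46, R2→Central 5·15=75, R3→South 3·8=24, R4→Central 6·17=102, R5→East 2·18=36. Service cost 283.
{North, East, West, Central}: service cost 299
{North, South, East, West}: service cost 300
Among all 5 size-4 choices, {South, East, West, Central} is lowest.

Choose South, East, West and Central; total service cost 283.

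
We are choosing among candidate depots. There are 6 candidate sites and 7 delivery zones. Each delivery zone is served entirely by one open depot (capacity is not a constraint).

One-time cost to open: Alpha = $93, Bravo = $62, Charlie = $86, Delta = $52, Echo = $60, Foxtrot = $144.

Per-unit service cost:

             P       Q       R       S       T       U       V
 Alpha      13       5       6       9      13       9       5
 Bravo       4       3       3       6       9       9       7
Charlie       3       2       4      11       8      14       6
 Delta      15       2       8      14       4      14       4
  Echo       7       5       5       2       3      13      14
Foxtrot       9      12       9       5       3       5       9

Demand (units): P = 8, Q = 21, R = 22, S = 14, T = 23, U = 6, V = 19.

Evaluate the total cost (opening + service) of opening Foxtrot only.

Each delivery zone is assigned to its cheapest site among the open ones.
{Foxtrot}: P→Foxtrot 9·8=72, Q→Foxtrot 12·21=252, R→Foxtrot 9·22=198, S→Foxtrot 5·14=70, T→Foxtrot 3·23=69, U→Foxtrot 5·6=30, V→Foxtrot 9·19=171. Service 862; fixed 144; total 1006.

Total cost: 1006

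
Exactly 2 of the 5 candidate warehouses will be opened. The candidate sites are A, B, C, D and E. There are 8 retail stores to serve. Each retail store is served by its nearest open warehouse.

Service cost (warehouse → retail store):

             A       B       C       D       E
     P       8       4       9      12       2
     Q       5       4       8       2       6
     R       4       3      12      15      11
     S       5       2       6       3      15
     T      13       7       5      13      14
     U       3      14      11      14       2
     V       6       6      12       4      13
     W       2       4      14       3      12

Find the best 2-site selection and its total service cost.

With exactly 2 open, each retail store uses its cheapest among the chosen.
{B, E}: P→E 2, Q→B 4, R→B 3, S→B 2, T→B 7, U→E 2, V→B 6, W→B 4. Service cost 30.
{A, B}: service cost 31
{A, C}: service cost 38
Among all 10 size-2 choices, {B, E} is lowest.

Choose B and E; total service cost 30.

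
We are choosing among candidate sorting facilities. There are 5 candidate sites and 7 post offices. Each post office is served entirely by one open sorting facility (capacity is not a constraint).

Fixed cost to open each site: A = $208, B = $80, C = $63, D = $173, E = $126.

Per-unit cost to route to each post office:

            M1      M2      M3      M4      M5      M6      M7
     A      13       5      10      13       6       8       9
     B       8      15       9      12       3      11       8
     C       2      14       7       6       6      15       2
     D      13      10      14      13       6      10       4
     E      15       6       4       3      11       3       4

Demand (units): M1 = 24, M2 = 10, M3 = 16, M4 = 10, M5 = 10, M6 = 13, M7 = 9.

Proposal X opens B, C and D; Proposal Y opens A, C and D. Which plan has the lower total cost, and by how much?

Proposal X: {B, C, D}: M1→C 2·24=48, M2→D 10·10=100, M3→C 7·16=112, M4→C 6·10=60, M5→B 3·10=30, M6→D 10·13=130, M7→C 2·9=18. Service 498; fixed 316; total 814.
Proposal Y: {A, C, D}: M1→C 2·24=48, M2→A 5·10=50, M3→C 7·16=112, M4→C 6·10=60, M5→A 6·10=60, M6→A 8·13=104, M7→C 2·9=18. Service 452; fixed 444; total 896.
Difference: |814 − 896| = 82.

Proposal X is cheaper by 82.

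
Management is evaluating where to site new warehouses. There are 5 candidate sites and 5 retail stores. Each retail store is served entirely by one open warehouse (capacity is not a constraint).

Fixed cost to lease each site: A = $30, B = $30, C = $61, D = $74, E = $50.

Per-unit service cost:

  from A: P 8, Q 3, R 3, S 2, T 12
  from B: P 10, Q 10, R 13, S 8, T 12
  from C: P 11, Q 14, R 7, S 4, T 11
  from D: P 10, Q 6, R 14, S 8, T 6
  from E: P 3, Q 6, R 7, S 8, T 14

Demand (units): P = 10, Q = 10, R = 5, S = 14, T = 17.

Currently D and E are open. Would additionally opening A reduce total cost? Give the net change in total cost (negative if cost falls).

Current service cost with {D, E}: 339.
Adding A: each retail store re-picks its cheapest; new service cost 205, saving 134.
Extra fixed cost: 30. Net change = 30 − 134 = -104.
(Totals: 463 → 359.)

Yes — net change −104 (cost falls by 104).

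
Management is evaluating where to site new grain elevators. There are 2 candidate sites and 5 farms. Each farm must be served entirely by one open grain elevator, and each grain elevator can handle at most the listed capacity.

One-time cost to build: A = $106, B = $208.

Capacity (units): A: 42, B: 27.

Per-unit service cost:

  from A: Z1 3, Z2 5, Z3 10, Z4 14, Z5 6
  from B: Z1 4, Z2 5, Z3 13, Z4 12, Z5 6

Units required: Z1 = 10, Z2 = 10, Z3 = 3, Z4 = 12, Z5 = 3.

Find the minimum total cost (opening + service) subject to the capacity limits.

Open {A}: Z1→A 3·10=30, Z2→A 5·10=50, Z3→A 10·3=30, Z4→A 14·12=168, Z5→A 6·3=18.
Loads: A carries 38/42. Service 296; fixed 106; total 402.
Next best feasible plan costs 586.

Minimum total cost: 402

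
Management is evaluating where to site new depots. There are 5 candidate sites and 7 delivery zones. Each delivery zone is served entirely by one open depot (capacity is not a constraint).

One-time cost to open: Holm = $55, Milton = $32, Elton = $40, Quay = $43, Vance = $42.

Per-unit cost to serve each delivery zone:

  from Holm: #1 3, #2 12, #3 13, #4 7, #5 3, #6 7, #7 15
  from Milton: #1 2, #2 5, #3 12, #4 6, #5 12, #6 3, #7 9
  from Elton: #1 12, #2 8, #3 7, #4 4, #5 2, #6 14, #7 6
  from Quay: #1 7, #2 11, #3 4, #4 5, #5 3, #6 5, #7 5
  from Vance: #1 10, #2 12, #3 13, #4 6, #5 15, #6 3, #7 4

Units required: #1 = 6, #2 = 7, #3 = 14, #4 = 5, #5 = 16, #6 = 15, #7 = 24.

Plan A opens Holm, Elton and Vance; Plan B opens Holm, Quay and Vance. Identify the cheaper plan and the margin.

Plan A is cheaper by 3.

Plan A: {Holm, Elton, Vance}: #1→Holm 3·6=18, #2→Elton 8·7=56, #3→Elton 7·14=98, #4→Elton 4·5=20, #5→Elton 2·16=32, #6→Vance 3·15=45, #7→Vance 4·24=96. Service 365; fixed 137; total 502.
Plan B: {Holm, Quay, Vance}: #1→Holm 3·6=18, #2→Quay 11·7=77, #3→Quay 4·14=56, #4→Quay 5·5=25, #5→Holm 3·16=48, #6→Vance 3·15=45, #7→Vance 4·24=96. Service 365; fixed 140; total 505.
Difference: |502 − 505| = 3.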